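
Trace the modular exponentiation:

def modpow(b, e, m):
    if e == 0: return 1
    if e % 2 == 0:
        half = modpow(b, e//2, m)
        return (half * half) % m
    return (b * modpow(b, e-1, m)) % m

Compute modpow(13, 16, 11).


modpow(13, 16, 11): e is even, compute modpow(13, 8, 11)
  modpow(13, 8, 11): e is even, compute modpow(13, 4, 11)
    modpow(13, 4, 11): e is even, compute modpow(13, 2, 11)
      modpow(13, 2, 11): e is even, compute modpow(13, 1, 11)
        modpow(13, 1, 11): e is odd, compute modpow(13, 0, 11)
          modpow(13, 0, 11) = 1
        (13 * 1) % 11 = 2
      half=2, (2*2) % 11 = 4
    half=4, (4*4) % 11 = 5
  half=5, (5*5) % 11 = 3
half=3, (3*3) % 11 = 9

9


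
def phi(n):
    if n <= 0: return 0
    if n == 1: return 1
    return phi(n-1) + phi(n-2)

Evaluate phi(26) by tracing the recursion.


Computing phi(26) bottom-up:
phi(0) = 0
phi(1) = 1
phi(2) = phi(1) + phi(0) = 1 + 0 = 1
phi(3) = phi(2) + phi(1) = 1 + 1 = 2
phi(4) = phi(3) + phi(2) = 2 + 1 = 3
phi(5) = phi(4) + phi(3) = 3 + 2 = 5
phi(6) = phi(5) + phi(4) = 5 + 3 = 8
phi(7) = phi(6) + phi(5) = 8 + 5 = 13
phi(8) = phi(7) + phi(6) = 13 + 8 = 21
phi(9) = phi(8) + phi(7) = 21 + 13 = 34
phi(10) = phi(9) + phi(8) = 34 + 21 = 55
phi(11) = phi(10) + phi(9) = 55 + 34 = 89
phi(12) = phi(11) + phi(10) = 89 + 55 = 144
phi(13) = phi(12) + phi(11) = 144 + 89 = 233
phi(14) = phi(13) + phi(12) = 233 + 144 = 377
phi(15) = phi(14) + phi(13) = 377 + 233 = 610
phi(16) = phi(15) + phi(14) = 610 + 377 = 987
phi(17) = phi(16) + phi(15) = 987 + 610 = 1597
phi(18) = phi(17) + phi(16) = 1597 + 987 = 2584
phi(19) = phi(18) + phi(17) = 2584 + 1597 = 4181
phi(20) = phi(19) + phi(18) = 4181 + 2584 = 6765
phi(21) = phi(20) + phi(19) = 6765 + 4181 = 10946
phi(22) = phi(21) + phi(20) = 10946 + 6765 = 17711
phi(23) = phi(22) + phi(21) = 17711 + 10946 = 28657
phi(24) = phi(23) + phi(22) = 28657 + 17711 = 46368
phi(25) = phi(24) + phi(23) = 46368 + 28657 = 75025
phi(26) = phi(25) + phi(24) = 75025 + 46368 = 121393

121393


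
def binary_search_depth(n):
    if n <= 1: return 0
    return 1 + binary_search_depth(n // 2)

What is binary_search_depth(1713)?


1713 / 2 = 856
856 / 2 = 428
428 / 2 = 214
214 / 2 = 107
107 / 2 = 53
53 / 2 = 26
26 / 2 = 13
13 / 2 = 6
6 / 2 = 3
3 / 2 = 1
Reached 1 after 10 halvings

10


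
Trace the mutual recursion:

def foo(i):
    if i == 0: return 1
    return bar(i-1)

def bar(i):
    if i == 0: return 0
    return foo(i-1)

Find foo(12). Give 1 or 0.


foo(12) = bar(11)
bar(11) = foo(10)
foo(10) = bar(9)
bar(9) = foo(8)
foo(8) = bar(7)
bar(7) = foo(6)
foo(6) = bar(5)
bar(5) = foo(4)
foo(4) = bar(3)
bar(3) = foo(2)
foo(2) = bar(1)
bar(1) = foo(0)
foo(0) = 1  (base case)
Result: 1

1


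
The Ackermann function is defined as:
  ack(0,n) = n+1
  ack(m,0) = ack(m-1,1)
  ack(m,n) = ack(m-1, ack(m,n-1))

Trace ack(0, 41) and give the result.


ack(0, 41) = 42
Result: ack(0, 41) = 42

42


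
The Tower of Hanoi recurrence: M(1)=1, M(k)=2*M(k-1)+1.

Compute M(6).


M(6) = 2 * M(5) + 1
M(5) = 2 * M(4) + 1
M(4) = 2 * M(3) + 1
M(3) = 2 * M(2) + 1
M(2) = 2 * M(1) + 1
M(1) = 1  (base case)
M(2) = 2 * 1 + 1 = 3
M(3) = 2 * 3 + 1 = 7
M(4) = 2 * 7 + 1 = 15
M(5) = 2 * 15 + 1 = 31
M(6) = 2 * 31 + 1 = 63

63


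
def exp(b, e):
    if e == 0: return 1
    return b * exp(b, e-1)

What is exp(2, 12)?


exp(2, 12)
= 2 * exp(2, 11)
= 2 * 2 * exp(2, 10)
= 2 * 2 * 2 * exp(2, 9)
= 2 * 2 * 2 * 2 * exp(2, 8)
= 2 * 2 * 2 * 2 * 2 * exp(2, 7)
= 2 * 2 * 2 * 2 * 2 * 2 * exp(2, 6)
= 2 * 2 * 2 * 2 * 2 * 2 * 2 * exp(2, 5)
= 2 * 2 * 2 * 2 * 2 * 2 * 2 * 2 * exp(2, 4)
= 2 * 2 * 2 * 2 * 2 * 2 * 2 * 2 * 2 * exp(2, 3)
= 2 * 2 * 2 * 2 * 2 * 2 * 2 * 2 * 2 * 2 * exp(2, 2)
= 2 * 2 * 2 * 2 * 2 * 2 * 2 * 2 * 2 * 2 * 2 * exp(2, 1)
= 2 * 2 * 2 * 2 * 2 * 2 * 2 * 2 * 2 * 2 * 2 * 2 * exp(2, 0)
= 2 * 2 * 2 * 2 * 2 * 2 * 2 * 2 * 2 * 2 * 2 * 2 * 1
= 4096

4096


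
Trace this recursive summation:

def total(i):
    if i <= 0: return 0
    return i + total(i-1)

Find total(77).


total(77)
= 77 + 76 + 75 + 74 + 73 + 72 + 71 + 70 + 69 + 68 + 67 + 66 + 65 + 64 + 63 + 62 + 61 + 60 + 59 + 58 + 57 + 56 + 55 + 54 + 53 + 52 + 51 + 50 + 49 + 48 + 47 + 46 + 45 + 44 + 43 + 42 + 41 + 40 + 39 + 38 + 37 + 36 + 35 + 34 + 33 + 32 + 31 + 30 + 29 + 28 + 27 + 26 + 25 + 24 + 23 + 22 + 21 + 20 + 19 + 18 + 17 + 16 + 15 + 14 + 13 + 12 + 11 + 10 + 9 + 8 + 7 + 6 + 5 + 4 + 3 + 2 + 1 + total(0)
= 77 + 76 + 75 + 74 + 73 + 72 + 71 + 70 + 69 + 68 + 67 + 66 + 65 + 64 + 63 + 62 + 61 + 60 + 59 + 58 + 57 + 56 + 55 + 54 + 53 + 52 + 51 + 50 + 49 + 48 + 47 + 46 + 45 + 44 + 43 + 42 + 41 + 40 + 39 + 38 + 37 + 36 + 35 + 34 + 33 + 32 + 31 + 30 + 29 + 28 + 27 + 26 + 25 + 24 + 23 + 22 + 21 + 20 + 19 + 18 + 17 + 16 + 15 + 14 + 13 + 12 + 11 + 10 + 9 + 8 + 7 + 6 + 5 + 4 + 3 + 2 + 1 + 0
= 3003

3003


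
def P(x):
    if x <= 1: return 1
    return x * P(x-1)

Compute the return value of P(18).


P(18)
= 18 * P(17)
= 18 * 17 * P(16)
= 18 * 17 * 16 * P(15)
= 18 * 17 * 16 * 15 * P(14)
= 18 * 17 * 16 * 15 * 14 * P(13)
= 18 * 17 * 16 * 15 * 14 * 13 * P(12)
= 18 * 17 * 16 * 15 * 14 * 13 * 12 * P(11)
= 18 * 17 * 16 * 15 * 14 * 13 * 12 * 11 * P(10)
= 18 * 17 * 16 * 15 * 14 * 13 * 12 * 11 * 10 * P(9)
= 18 * 17 * 16 * 15 * 14 * 13 * 12 * 11 * 10 * 9 * P(8)
= 18 * 17 * 16 * 15 * 14 * 13 * 12 * 11 * 10 * 9 * 8 * P(7)
= 18 * 17 * 16 * 15 * 14 * 13 * 12 * 11 * 10 * 9 * 8 * 7 * P(6)
= 18 * 17 * 16 * 15 * 14 * 13 * 12 * 11 * 10 * 9 * 8 * 7 * 6 * P(5)
= 18 * 17 * 16 * 15 * 14 * 13 * 12 * 11 * 10 * 9 * 8 * 7 * 6 * 5 * P(4)
= 18 * 17 * 16 * 15 * 14 * 13 * 12 * 11 * 10 * 9 * 8 * 7 * 6 * 5 * 4 * P(3)
= 18 * 17 * 16 * 15 * 14 * 13 * 12 * 11 * 10 * 9 * 8 * 7 * 6 * 5 * 4 * 3 * P(2)
= 18 * 17 * 16 * 15 * 14 * 13 * 12 * 11 * 10 * 9 * 8 * 7 * 6 * 5 * 4 * 3 * 2 * P(1)
= 18 * 17 * 16 * 15 * 14 * 13 * 12 * 11 * 10 * 9 * 8 * 7 * 6 * 5 * 4 * 3 * 2 * 1
= 6402373705728000

6402373705728000


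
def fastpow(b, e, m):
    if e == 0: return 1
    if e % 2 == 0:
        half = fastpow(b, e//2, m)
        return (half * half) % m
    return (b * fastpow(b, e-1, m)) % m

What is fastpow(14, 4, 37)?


fastpow(14, 4, 37): e is even, compute fastpow(14, 2, 37)
  fastpow(14, 2, 37): e is even, compute fastpow(14, 1, 37)
    fastpow(14, 1, 37): e is odd, compute fastpow(14, 0, 37)
      fastpow(14, 0, 37) = 1
    (14 * 1) % 37 = 14
  half=14, (14*14) % 37 = 11
half=11, (11*11) % 37 = 10

10


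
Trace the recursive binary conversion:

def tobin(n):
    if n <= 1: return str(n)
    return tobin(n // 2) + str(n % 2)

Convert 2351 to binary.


tobin(2351) = tobin(1175) + '1'
tobin(1175) = tobin(587) + '1'
tobin(587) = tobin(293) + '1'
tobin(293) = tobin(146) + '1'
tobin(146) = tobin(73) + '0'
tobin(73) = tobin(36) + '1'
tobin(36) = tobin(18) + '0'
tobin(18) = tobin(9) + '0'
tobin(9) = tobin(4) + '1'
tobin(4) = tobin(2) + '0'
tobin(2) = tobin(1) + '0'
tobin(1) = '1'  (base case)
Concatenating: '1' + '0' + '0' + '1' + '0' + '0' + '1' + '0' + '1' + '1' + '1' + '1' = '100100101111'

100100101111


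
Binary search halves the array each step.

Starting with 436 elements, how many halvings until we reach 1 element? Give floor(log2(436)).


436 / 2 = 218
218 / 2 = 109
109 / 2 = 54
54 / 2 = 27
27 / 2 = 13
13 / 2 = 6
6 / 2 = 3
3 / 2 = 1
Reached 1 after 8 halvings

8


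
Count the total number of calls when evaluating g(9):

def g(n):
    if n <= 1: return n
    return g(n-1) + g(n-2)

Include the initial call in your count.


Let C(n) = total calls for g(n)
C(0) = 1, C(1) = 1
C(2) = 1 + C(1) + C(0) = 1 + 1 + 1 = 3
C(3) = 1 + C(2) + C(1) = 1 + 3 + 1 = 5
C(4) = 1 + C(3) + C(2) = 1 + 5 + 3 = 9
C(5) = 1 + C(4) + C(3) = 1 + 9 + 5 = 15
C(6) = 1 + C(5) + C(4) = 1 + 15 + 9 = 25
C(7) = 1 + C(6) + C(5) = 1 + 25 + 15 = 41
C(8) = 1 + C(7) + C(6) = 1 + 41 + 25 = 67
C(9) = 1 + C(8) + C(7) = 1 + 67 + 41 = 109

109


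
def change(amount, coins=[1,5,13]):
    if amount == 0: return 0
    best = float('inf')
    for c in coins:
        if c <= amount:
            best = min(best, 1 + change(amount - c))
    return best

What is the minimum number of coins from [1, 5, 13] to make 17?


Building up with DP:
change(0) = 0
change(1) = min(1+change(0)=1+0=1) = 1
change(2) = min(1+change(1)=1+1=2) = 2
change(3) = min(1+change(2)=1+2=3) = 3
change(4) = min(1+change(3)=1+3=4) = 4
change(5) = min(1+change(4)=1+4=5, 1+change(0)=1+0=1) = 1
change(6) = min(1+change(5)=1+1=2, 1+change(1)=1+1=2) = 2
change(7) = min(1+change(6)=1+2=3, 1+change(2)=1+2=3) = 3
change(8) = min(1+change(7)=1+3=4, 1+change(3)=1+3=4) = 4
change(9) = min(1+change(8)=1+4=5, 1+change(4)=1+4=5) = 5
change(10) = min(1+change(9)=1+5=6, 1+change(5)=1+1=2) = 2
change(11) = min(1+change(10)=1+2=3, 1+change(6)=1+2=3) = 3
change(12) = min(1+change(11)=1+3=4, 1+change(7)=1+3=4) = 4
change(13) = min(1+change(12)=1+4=5, 1+change(8)=1+4=5, 1+change(0)=1+0=1) = 1
change(14) = min(1+change(13)=1+1=2, 1+change(9)=1+5=6, 1+change(1)=1+1=2) = 2
change(15) = min(1+change(14)=1+2=3, 1+change(10)=1+2=3, 1+change(2)=1+2=3) = 3
change(16) = min(1+change(15)=1+3=4, 1+change(11)=1+3=4, 1+change(3)=1+3=4) = 4
change(17) = min(1+change(16)=1+4=5, 1+change(12)=1+4=5, 1+change(4)=1+4=5) = 5

5


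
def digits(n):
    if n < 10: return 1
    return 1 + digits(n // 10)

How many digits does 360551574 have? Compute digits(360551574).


digits(360551574) = 1 + digits(36055157)
digits(36055157) = 1 + digits(3605515)
digits(3605515) = 1 + digits(360551)
digits(360551) = 1 + digits(36055)
digits(36055) = 1 + digits(3605)
digits(3605) = 1 + digits(360)
digits(360) = 1 + digits(36)
digits(36) = 1 + digits(3)
digits(3) = 1  (base case: 3 < 10)
Unwinding: 1 + 1 + 1 + 1 + 1 + 1 + 1 + 1 + 1 = 9

9


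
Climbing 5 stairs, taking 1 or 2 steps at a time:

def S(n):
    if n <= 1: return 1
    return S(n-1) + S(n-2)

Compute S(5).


Building up from base cases:
S(0) = 1
S(1) = 1
S(2) = S(1) + S(0) = 1 + 1 = 2
S(3) = S(2) + S(1) = 2 + 1 = 3
S(4) = S(3) + S(2) = 3 + 2 = 5
S(5) = S(4) + S(3) = 5 + 3 = 8

8


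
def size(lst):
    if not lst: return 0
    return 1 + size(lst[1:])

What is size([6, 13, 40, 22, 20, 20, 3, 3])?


size([6, 13, 40, 22, 20, 20, 3, 3]) = 1 + size([13, 40, 22, 20, 20, 3, 3])
size([13, 40, 22, 20, 20, 3, 3]) = 1 + size([40, 22, 20, 20, 3, 3])
size([40, 22, 20, 20, 3, 3]) = 1 + size([22, 20, 20, 3, 3])
size([22, 20, 20, 3, 3]) = 1 + size([20, 20, 3, 3])
size([20, 20, 3, 3]) = 1 + size([20, 3, 3])
size([20, 3, 3]) = 1 + size([3, 3])
size([3, 3]) = 1 + size([3])
size([3]) = 1 + size([])
size([]) = 0  (base case)
Unwinding: 1 + 1 + 1 + 1 + 1 + 1 + 1 + 1 + 0 = 8

8


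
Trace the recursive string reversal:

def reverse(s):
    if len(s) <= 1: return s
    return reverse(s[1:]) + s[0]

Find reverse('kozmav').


reverse('kozmav') = reverse('ozmav') + 'k'
reverse('ozmav') = reverse('zmav') + 'o'
reverse('zmav') = reverse('mav') + 'z'
reverse('mav') = reverse('av') + 'm'
reverse('av') = reverse('v') + 'a'
reverse('v') = 'v'  (base case)
Concatenating: 'v' + 'a' + 'm' + 'z' + 'o' + 'k' = 'vamzok'

vamzok


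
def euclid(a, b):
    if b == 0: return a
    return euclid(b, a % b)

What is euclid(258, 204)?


euclid(258, 204) = euclid(204, 54)
euclid(204, 54) = euclid(54, 42)
euclid(54, 42) = euclid(42, 12)
euclid(42, 12) = euclid(12, 6)
euclid(12, 6) = euclid(6, 0)
euclid(6, 0) = 6  (base case)

6


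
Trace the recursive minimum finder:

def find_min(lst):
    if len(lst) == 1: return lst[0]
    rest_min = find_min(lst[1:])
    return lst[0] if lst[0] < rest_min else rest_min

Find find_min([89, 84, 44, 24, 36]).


find_min([89, 84, 44, 24, 36]): compare 89 with find_min([84, 44, 24, 36])
find_min([84, 44, 24, 36]): compare 84 with find_min([44, 24, 36])
find_min([44, 24, 36]): compare 44 with find_min([24, 36])
find_min([24, 36]): compare 24 with find_min([36])
find_min([36]) = 36  (base case)
Compare 24 with 36 -> 24
Compare 44 with 24 -> 24
Compare 84 with 24 -> 24
Compare 89 with 24 -> 24

24


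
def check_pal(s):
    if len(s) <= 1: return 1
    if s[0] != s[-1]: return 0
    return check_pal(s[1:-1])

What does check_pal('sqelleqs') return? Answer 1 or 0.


check_pal('sqelleqs'): s[0]='s' == s[-1]='s' -> check check_pal('qelleq')
check_pal('qelleq'): s[0]='q' == s[-1]='q' -> check check_pal('elle')
check_pal('elle'): s[0]='e' == s[-1]='e' -> check check_pal('ll')
check_pal('ll'): s[0]='l' == s[-1]='l' -> check check_pal('')
check_pal(''): len <= 1 -> return 1  (base case)
Result: 1 (palindrome)

1


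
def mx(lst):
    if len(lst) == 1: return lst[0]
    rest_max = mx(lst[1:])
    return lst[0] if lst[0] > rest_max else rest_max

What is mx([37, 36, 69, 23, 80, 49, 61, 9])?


mx([37, 36, 69, 23, 80, 49, 61, 9]): compare 37 with mx([36, 69, 23, 80, 49, 61, 9])
mx([36, 69, 23, 80, 49, 61, 9]): compare 36 with mx([69, 23, 80, 49, 61, 9])
mx([69, 23, 80, 49, 61, 9]): compare 69 with mx([23, 80, 49, 61, 9])
mx([23, 80, 49, 61, 9]): compare 23 with mx([80, 49, 61, 9])
mx([80, 49, 61, 9]): compare 80 with mx([49, 61, 9])
mx([49, 61, 9]): compare 49 with mx([61, 9])
mx([61, 9]): compare 61 with mx([9])
mx([9]) = 9  (base case)
Compare 61 with 9 -> 61
Compare 49 with 61 -> 61
Compare 80 with 61 -> 80
Compare 23 with 80 -> 80
Compare 69 with 80 -> 80
Compare 36 with 80 -> 80
Compare 37 with 80 -> 80

80


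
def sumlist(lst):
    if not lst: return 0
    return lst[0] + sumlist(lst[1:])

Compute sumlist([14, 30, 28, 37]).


sumlist([14, 30, 28, 37]) = 14 + sumlist([30, 28, 37])
sumlist([30, 28, 37]) = 30 + sumlist([28, 37])
sumlist([28, 37]) = 28 + sumlist([37])
sumlist([37]) = 37 + sumlist([])
sumlist([]) = 0  (base case)
Total: 14 + 30 + 28 + 37 + 0 = 109

109


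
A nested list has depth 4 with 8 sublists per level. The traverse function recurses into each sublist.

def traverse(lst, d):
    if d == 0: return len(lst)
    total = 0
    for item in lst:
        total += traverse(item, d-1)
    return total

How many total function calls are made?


At depth 0 (root): 1 call
At depth 1: each of 1 parents calls traverse on 8 children = 8 calls
At depth 2: each of 8 parents calls traverse on 8 children = 64 calls
At depth 3: each of 64 parents calls traverse on 8 children = 512 calls
At depth 4: each of 512 parents calls traverse on 8 children = 4096 calls
Total: 1 + 8 + 64 + 512 + 4096 = 4681

4681


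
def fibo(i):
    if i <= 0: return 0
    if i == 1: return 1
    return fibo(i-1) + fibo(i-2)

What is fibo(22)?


Computing fibo(22) bottom-up:
fibo(0) = 0
fibo(1) = 1
fibo(2) = fibo(1) + fibo(0) = 1 + 0 = 1
fibo(3) = fibo(2) + fibo(1) = 1 + 1 = 2
fibo(4) = fibo(3) + fibo(2) = 2 + 1 = 3
fibo(5) = fibo(4) + fibo(3) = 3 + 2 = 5
fibo(6) = fibo(5) + fibo(4) = 5 + 3 = 8
fibo(7) = fibo(6) + fibo(5) = 8 + 5 = 13
fibo(8) = fibo(7) + fibo(6) = 13 + 8 = 21
fibo(9) = fibo(8) + fibo(7) = 21 + 13 = 34
fibo(10) = fibo(9) + fibo(8) = 34 + 21 = 55
fibo(11) = fibo(10) + fibo(9) = 55 + 34 = 89
fibo(12) = fibo(11) + fibo(10) = 89 + 55 = 144
fibo(13) = fibo(12) + fibo(11) = 144 + 89 = 233
fibo(14) = fibo(13) + fibo(12) = 233 + 144 = 377
fibo(15) = fibo(14) + fibo(13) = 377 + 233 = 610
fibo(16) = fibo(15) + fibo(14) = 610 + 377 = 987
fibo(17) = fibo(16) + fibo(15) = 987 + 610 = 1597
fibo(18) = fibo(17) + fibo(16) = 1597 + 987 = 2584
fibo(19) = fibo(18) + fibo(17) = 2584 + 1597 = 4181
fibo(20) = fibo(19) + fibo(18) = 4181 + 2584 = 6765
fibo(21) = fibo(20) + fibo(19) = 6765 + 4181 = 10946
fibo(22) = fibo(21) + fibo(20) = 10946 + 6765 = 17711

17711


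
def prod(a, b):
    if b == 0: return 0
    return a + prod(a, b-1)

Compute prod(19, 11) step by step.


prod(19, 11) = 19 + prod(19, 10)
prod(19, 10) = 19 + prod(19, 9)
prod(19, 9) = 19 + prod(19, 8)
prod(19, 8) = 19 + prod(19, 7)
prod(19, 7) = 19 + prod(19, 6)
prod(19, 6) = 19 + prod(19, 5)
prod(19, 5) = 19 + prod(19, 4)
prod(19, 4) = 19 + prod(19, 3)
prod(19, 3) = 19 + prod(19, 2)
prod(19, 2) = 19 + prod(19, 1)
prod(19, 1) = 19 + prod(19, 0)
prod(19, 0) = 0  (base case)
Total: 19 + 19 + 19 + 19 + 19 + 19 + 19 + 19 + 19 + 19 + 19 + 0 = 209

209


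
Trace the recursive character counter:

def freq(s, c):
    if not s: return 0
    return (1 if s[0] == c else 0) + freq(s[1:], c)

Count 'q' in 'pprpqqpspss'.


s[0]='p' != 'q' -> 0
s[0]='p' != 'q' -> 0
s[0]='r' != 'q' -> 0
s[0]='p' != 'q' -> 0
s[0]='q' == 'q' -> 1
s[0]='q' == 'q' -> 1
s[0]='p' != 'q' -> 0
s[0]='s' != 'q' -> 0
s[0]='p' != 'q' -> 0
s[0]='s' != 'q' -> 0
s[0]='s' != 'q' -> 0
Sum: 0 + 0 + 0 + 0 + 1 + 1 + 0 + 0 + 0 + 0 + 0 = 2

2


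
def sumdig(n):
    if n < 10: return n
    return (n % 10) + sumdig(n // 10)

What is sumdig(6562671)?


sumdig(6562671) = 1 + sumdig(656267)
sumdig(656267) = 7 + sumdig(65626)
sumdig(65626) = 6 + sumdig(6562)
sumdig(6562) = 2 + sumdig(656)
sumdig(656) = 6 + sumdig(65)
sumdig(65) = 5 + sumdig(6)
sumdig(6) = 6  (base case)
Total: 1 + 7 + 6 + 2 + 6 + 5 + 6 = 33

33


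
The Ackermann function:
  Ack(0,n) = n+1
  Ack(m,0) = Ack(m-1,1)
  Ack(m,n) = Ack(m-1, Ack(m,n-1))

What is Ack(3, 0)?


Ack(3, 0) = Ack(2, 1)
  Ack(2, 1) = Ack(1, Ack(2, 0))
    Ack(2, 0) = Ack(1, 1)
      Ack(1, 1) = Ack(0, Ack(1, 0))
        Ack(1, 0) = Ack(0, 1)
          Ack(0, 1) = 2
        = Ack(0, 2)
        Ack(0, 2) = 3
    = Ack(1, 3)
    Ack(1, 3) = Ack(0, Ack(1, 2))
      Ack(1, 2) = Ack(0, Ack(1, 1))
        Ack(1, 1) = Ack(0, Ack(1, 0))
          Ack(1, 0) = Ack(0, 1)
          Ack(0, 1) = 2
          = Ack(0, 2)
          Ack(0, 2) = 3
        = Ack(0, 3)
        Ack(0, 3) = 4
      = Ack(0, 4)
      Ack(0, 4) = 5
Result: Ack(3, 0) = 5

5


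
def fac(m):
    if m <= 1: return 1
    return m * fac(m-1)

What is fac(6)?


fac(6)
= 6 * fac(5)
= 6 * 5 * fac(4)
= 6 * 5 * 4 * fac(3)
= 6 * 5 * 4 * 3 * fac(2)
= 6 * 5 * 4 * 3 * 2 * fac(1)
= 6 * 5 * 4 * 3 * 2 * 1
= 720

720


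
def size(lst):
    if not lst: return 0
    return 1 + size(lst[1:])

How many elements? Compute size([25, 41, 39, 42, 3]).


size([25, 41, 39, 42, 3]) = 1 + size([41, 39, 42, 3])
size([41, 39, 42, 3]) = 1 + size([39, 42, 3])
size([39, 42, 3]) = 1 + size([42, 3])
size([42, 3]) = 1 + size([3])
size([3]) = 1 + size([])
size([]) = 0  (base case)
Unwinding: 1 + 1 + 1 + 1 + 1 + 0 = 5

5


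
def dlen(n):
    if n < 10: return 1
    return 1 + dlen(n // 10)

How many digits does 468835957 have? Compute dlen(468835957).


dlen(468835957) = 1 + dlen(46883595)
dlen(46883595) = 1 + dlen(4688359)
dlen(4688359) = 1 + dlen(468835)
dlen(468835) = 1 + dlen(46883)
dlen(46883) = 1 + dlen(4688)
dlen(4688) = 1 + dlen(468)
dlen(468) = 1 + dlen(46)
dlen(46) = 1 + dlen(4)
dlen(4) = 1  (base case: 4 < 10)
Unwinding: 1 + 1 + 1 + 1 + 1 + 1 + 1 + 1 + 1 = 9

9


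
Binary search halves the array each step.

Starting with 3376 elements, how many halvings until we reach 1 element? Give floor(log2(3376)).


3376 / 2 = 1688
1688 / 2 = 844
844 / 2 = 422
422 / 2 = 211
211 / 2 = 105
105 / 2 = 52
52 / 2 = 26
26 / 2 = 13
13 / 2 = 6
6 / 2 = 3
3 / 2 = 1
Reached 1 after 11 halvings

11


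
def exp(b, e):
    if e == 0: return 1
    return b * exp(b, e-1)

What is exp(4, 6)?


exp(4, 6)
= 4 * exp(4, 5)
= 4 * 4 * exp(4, 4)
= 4 * 4 * 4 * exp(4, 3)
= 4 * 4 * 4 * 4 * exp(4, 2)
= 4 * 4 * 4 * 4 * 4 * exp(4, 1)
= 4 * 4 * 4 * 4 * 4 * 4 * exp(4, 0)
= 4 * 4 * 4 * 4 * 4 * 4 * 1
= 4096

4096


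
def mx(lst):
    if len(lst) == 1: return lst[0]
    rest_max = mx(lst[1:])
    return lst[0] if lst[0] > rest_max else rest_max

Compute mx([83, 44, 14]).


mx([83, 44, 14]): compare 83 with mx([44, 14])
mx([44, 14]): compare 44 with mx([14])
mx([14]) = 14  (base case)
Compare 44 with 14 -> 44
Compare 83 with 44 -> 83

83


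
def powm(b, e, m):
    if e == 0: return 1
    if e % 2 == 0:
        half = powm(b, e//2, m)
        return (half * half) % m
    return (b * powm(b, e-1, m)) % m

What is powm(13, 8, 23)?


powm(13, 8, 23): e is even, compute powm(13, 4, 23)
  powm(13, 4, 23): e is even, compute powm(13, 2, 23)
    powm(13, 2, 23): e is even, compute powm(13, 1, 23)
      powm(13, 1, 23): e is odd, compute powm(13, 0, 23)
        powm(13, 0, 23) = 1
      (13 * 1) % 23 = 13
    half=13, (13*13) % 23 = 8
  half=8, (8*8) % 23 = 18
half=18, (18*18) % 23 = 2

2


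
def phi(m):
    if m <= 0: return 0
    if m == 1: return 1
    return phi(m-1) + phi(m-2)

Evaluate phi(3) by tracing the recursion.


Computing phi(3) bottom-up:
phi(0) = 0
phi(1) = 1
phi(2) = phi(1) + phi(0) = 1 + 0 = 1
phi(3) = phi(2) + phi(1) = 1 + 1 = 2

2


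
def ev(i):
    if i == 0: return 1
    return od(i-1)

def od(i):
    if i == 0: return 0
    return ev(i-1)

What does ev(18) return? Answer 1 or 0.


ev(18) = od(17)
od(17) = ev(16)
ev(16) = od(15)
od(15) = ev(14)
ev(14) = od(13)
od(13) = ev(12)
ev(12) = od(11)
od(11) = ev(10)
ev(10) = od(9)
od(9) = ev(8)
ev(8) = od(7)
od(7) = ev(6)
ev(6) = od(5)
od(5) = ev(4)
ev(4) = od(3)
od(3) = ev(2)
ev(2) = od(1)
od(1) = ev(0)
ev(0) = 1  (base case)
Result: 1

1


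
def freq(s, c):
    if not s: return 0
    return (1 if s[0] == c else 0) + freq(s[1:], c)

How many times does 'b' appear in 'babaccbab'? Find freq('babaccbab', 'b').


s[0]='b' == 'b' -> 1
s[0]='a' != 'b' -> 0
s[0]='b' == 'b' -> 1
s[0]='a' != 'b' -> 0
s[0]='c' != 'b' -> 0
s[0]='c' != 'b' -> 0
s[0]='b' == 'b' -> 1
s[0]='a' != 'b' -> 0
s[0]='b' == 'b' -> 1
Sum: 1 + 0 + 1 + 0 + 0 + 0 + 1 + 0 + 1 = 4

4


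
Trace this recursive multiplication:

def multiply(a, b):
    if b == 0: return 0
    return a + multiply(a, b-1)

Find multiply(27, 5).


multiply(27, 5) = 27 + multiply(27, 4)
multiply(27, 4) = 27 + multiply(27, 3)
multiply(27, 3) = 27 + multiply(27, 2)
multiply(27, 2) = 27 + multiply(27, 1)
multiply(27, 1) = 27 + multiply(27, 0)
multiply(27, 0) = 0  (base case)
Total: 27 + 27 + 27 + 27 + 27 + 0 = 135

135


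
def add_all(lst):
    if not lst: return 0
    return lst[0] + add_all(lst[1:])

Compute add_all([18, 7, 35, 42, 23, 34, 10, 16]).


add_all([18, 7, 35, 42, 23, 34, 10, 16]) = 18 + add_all([7, 35, 42, 23, 34, 10, 16])
add_all([7, 35, 42, 23, 34, 10, 16]) = 7 + add_all([35, 42, 23, 34, 10, 16])
add_all([35, 42, 23, 34, 10, 16]) = 35 + add_all([42, 23, 34, 10, 16])
add_all([42, 23, 34, 10, 16]) = 42 + add_all([23, 34, 10, 16])
add_all([23, 34, 10, 16]) = 23 + add_all([34, 10, 16])
add_all([34, 10, 16]) = 34 + add_all([10, 16])
add_all([10, 16]) = 10 + add_all([16])
add_all([16]) = 16 + add_all([])
add_all([]) = 0  (base case)
Total: 18 + 7 + 35 + 42 + 23 + 34 + 10 + 16 + 0 = 185

185


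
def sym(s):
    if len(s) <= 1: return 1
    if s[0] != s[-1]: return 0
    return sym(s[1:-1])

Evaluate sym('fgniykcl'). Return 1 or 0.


sym('fgniykcl'): s[0]='f' != s[-1]='l' -> return 0
Result: 0 (not a palindrome)

0


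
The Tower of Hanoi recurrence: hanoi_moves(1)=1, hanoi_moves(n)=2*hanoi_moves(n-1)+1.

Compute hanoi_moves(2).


hanoi_moves(2) = 2 * hanoi_moves(1) + 1
hanoi_moves(1) = 1  (base case)
hanoi_moves(2) = 2 * 1 + 1 = 3

3


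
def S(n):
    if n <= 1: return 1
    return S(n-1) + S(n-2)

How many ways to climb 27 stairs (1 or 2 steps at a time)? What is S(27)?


Building up from base cases:
S(0) = 1
S(1) = 1
S(2) = S(1) + S(0) = 1 + 1 = 2
S(3) = S(2) + S(1) = 2 + 1 = 3
S(4) = S(3) + S(2) = 3 + 2 = 5
S(5) = S(4) + S(3) = 5 + 3 = 8
S(6) = S(5) + S(4) = 8 + 5 = 13
S(7) = S(6) + S(5) = 13 + 8 = 21
S(8) = S(7) + S(6) = 21 + 13 = 34
S(9) = S(8) + S(7) = 34 + 21 = 55
S(10) = S(9) + S(8) = 55 + 34 = 89
S(11) = S(10) + S(9) = 89 + 55 = 144
S(12) = S(11) + S(10) = 144 + 89 = 233
S(13) = S(12) + S(11) = 233 + 144 = 377
S(14) = S(13) + S(12) = 377 + 233 = 610
S(15) = S(14) + S(13) = 610 + 377 = 987
S(16) = S(15) + S(14) = 987 + 610 = 1597
S(17) = S(16) + S(15) = 1597 + 987 = 2584
S(18) = S(17) + S(16) = 2584 + 1597 = 4181
S(19) = S(18) + S(17) = 4181 + 2584 = 6765
S(20) = S(19) + S(18) = 6765 + 4181 = 10946
S(21) = S(20) + S(19) = 10946 + 6765 = 17711
S(22) = S(21) + S(20) = 17711 + 10946 = 28657
S(23) = S(22) + S(21) = 28657 + 17711 = 46368
S(24) = S(23) + S(22) = 46368 + 28657 = 75025
S(25) = S(24) + S(23) = 75025 + 46368 = 121393
S(26) = S(25) + S(24) = 121393 + 75025 = 196418
S(27) = S(26) + S(25) = 196418 + 121393 = 317811

317811


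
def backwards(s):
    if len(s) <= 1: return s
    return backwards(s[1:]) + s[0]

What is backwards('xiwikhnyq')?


backwards('xiwikhnyq') = backwards('iwikhnyq') + 'x'
backwards('iwikhnyq') = backwards('wikhnyq') + 'i'
backwards('wikhnyq') = backwards('ikhnyq') + 'w'
backwards('ikhnyq') = backwards('khnyq') + 'i'
backwards('khnyq') = backwards('hnyq') + 'k'
backwards('hnyq') = backwards('nyq') + 'h'
backwards('nyq') = backwards('yq') + 'n'
backwards('yq') = backwards('q') + 'y'
backwards('q') = 'q'  (base case)
Concatenating: 'q' + 'y' + 'n' + 'h' + 'k' + 'i' + 'w' + 'i' + 'x' = 'qynhkiwix'

qynhkiwix


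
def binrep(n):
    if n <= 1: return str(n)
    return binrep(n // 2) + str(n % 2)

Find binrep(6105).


binrep(6105) = binrep(3052) + '1'
binrep(3052) = binrep(1526) + '0'
binrep(1526) = binrep(763) + '0'
binrep(763) = binrep(381) + '1'
binrep(381) = binrep(190) + '1'
binrep(190) = binrep(95) + '0'
binrep(95) = binrep(47) + '1'
binrep(47) = binrep(23) + '1'
binrep(23) = binrep(11) + '1'
binrep(11) = binrep(5) + '1'
binrep(5) = binrep(2) + '1'
binrep(2) = binrep(1) + '0'
binrep(1) = '1'  (base case)
Concatenating: '1' + '0' + '1' + '1' + '1' + '1' + '1' + '0' + '1' + '1' + '0' + '0' + '1' = '1011111011001'

1011111011001


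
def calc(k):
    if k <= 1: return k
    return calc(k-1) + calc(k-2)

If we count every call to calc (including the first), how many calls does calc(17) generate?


Let C(n) = total calls for calc(n)
C(0) = 1, C(1) = 1
C(2) = 1 + C(1) + C(0) = 1 + 1 + 1 = 3
C(3) = 1 + C(2) + C(1) = 1 + 3 + 1 = 5
C(4) = 1 + C(3) + C(2) = 1 + 5 + 3 = 9
C(5) = 1 + C(4) + C(3) = 1 + 9 + 5 = 15
C(6) = 1 + C(5) + C(4) = 1 + 15 + 9 = 25
C(7) = 1 + C(6) + C(5) = 1 + 25 + 15 = 41
C(8) = 1 + C(7) + C(6) = 1 + 41 + 25 = 67
C(9) = 1 + C(8) + C(7) = 1 + 67 + 41 = 109
C(10) = 1 + C(9) + C(8) = 1 + 109 + 67 = 177
C(11) = 1 + C(10) + C(9) = 1 + 177 + 109 = 287
C(12) = 1 + C(11) + C(10) = 1 + 287 + 177 = 465
C(13) = 1 + C(12) + C(11) = 1 + 465 + 287 = 753
C(14) = 1 + C(13) + C(12) = 1 + 753 + 465 = 1219
C(15) = 1 + C(14) + C(13) = 1 + 1219 + 753 = 1973
C(16) = 1 + C(15) + C(14) = 1 + 1973 + 1219 = 3193
C(17) = 1 + C(16) + C(15) = 1 + 3193 + 1973 = 5167

5167


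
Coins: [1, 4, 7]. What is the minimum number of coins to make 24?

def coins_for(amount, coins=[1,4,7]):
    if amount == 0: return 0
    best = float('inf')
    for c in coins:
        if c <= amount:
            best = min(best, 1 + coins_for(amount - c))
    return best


Building up with DP:
coins_for(0) = 0
coins_for(1) = min(1+coins_for(0)=1+0=1) = 1
coins_for(2) = min(1+coins_for(1)=1+1=2) = 2
coins_for(3) = min(1+coins_for(2)=1+2=3) = 3
coins_for(4) = min(1+coins_for(3)=1+3=4, 1+coins_for(0)=1+0=1) = 1
coins_for(5) = min(1+coins_for(4)=1+1=2, 1+coins_for(1)=1+1=2) = 2
coins_for(6) = min(1+coins_for(5)=1+2=3, 1+coins_for(2)=1+2=3) = 3
coins_for(7) = min(1+coins_for(6)=1+3=4, 1+coins_for(3)=1+3=4, 1+coins_for(0)=1+0=1) = 1
coins_for(8) = min(1+coins_for(7)=1+1=2, 1+coins_for(4)=1+1=2, 1+coins_for(1)=1+1=2) = 2
coins_for(9) = min(1+coins_for(8)=1+2=3, 1+coins_for(5)=1+2=3, 1+coins_for(2)=1+2=3) = 3
coins_for(10) = min(1+coins_for(9)=1+3=4, 1+coins_for(6)=1+3=4, 1+coins_for(3)=1+3=4) = 4
coins_for(11) = min(1+coins_for(10)=1+4=5, 1+coins_for(7)=1+1=2, 1+coins_for(4)=1+1=2) = 2
coins_for(12) = min(1+coins_for(11)=1+2=3, 1+coins_for(8)=1+2=3, 1+coins_for(5)=1+2=3) = 3
coins_for(13) = min(1+coins_for(12)=1+3=4, 1+coins_for(9)=1+3=4, 1+coins_for(6)=1+3=4) = 4
coins_for(14) = min(1+coins_for(13)=1+4=5, 1+coins_for(10)=1+4=5, 1+coins_for(7)=1+1=2) = 2
coins_for(15) = min(1+coins_for(14)=1+2=3, 1+coins_for(11)=1+2=3, 1+coins_for(8)=1+2=3) = 3
coins_for(16) = min(1+coins_for(15)=1+3=4, 1+coins_for(12)=1+3=4, 1+coins_for(9)=1+3=4) = 4
coins_for(17) = min(1+coins_for(16)=1+4=5, 1+coins_for(13)=1+4=5, 1+coins_for(10)=1+4=5) = 5
coins_for(18) = min(1+coins_for(17)=1+5=6, 1+coins_for(14)=1+2=3, 1+coins_for(11)=1+2=3) = 3
coins_for(19) = min(1+coins_for(18)=1+3=4, 1+coins_for(15)=1+3=4, 1+coins_for(12)=1+3=4) = 4
coins_for(20) = min(1+coins_for(19)=1+4=5, 1+coins_for(16)=1+4=5, 1+coins_for(13)=1+4=5) = 5
coins_for(21) = min(1+coins_for(20)=1+5=6, 1+coins_for(17)=1+5=6, 1+coins_for(14)=1+2=3) = 3
coins_for(22) = min(1+coins_for(21)=1+3=4, 1+coins_for(18)=1+3=4, 1+coins_for(15)=1+3=4) = 4
coins_for(23) = min(1+coins_for(22)=1+4=5, 1+coins_for(19)=1+4=5, 1+coins_for(16)=1+4=5) = 5
coins_for(24) = min(1+coins_for(23)=1+5=6, 1+coins_for(20)=1+5=6, 1+coins_for(17)=1+5=6) = 6

6


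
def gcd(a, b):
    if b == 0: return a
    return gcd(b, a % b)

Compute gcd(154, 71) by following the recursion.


gcd(154, 71) = gcd(71, 12)
gcd(71, 12) = gcd(12, 11)
gcd(12, 11) = gcd(11, 1)
gcd(11, 1) = gcd(1, 0)
gcd(1, 0) = 1  (base case)

1


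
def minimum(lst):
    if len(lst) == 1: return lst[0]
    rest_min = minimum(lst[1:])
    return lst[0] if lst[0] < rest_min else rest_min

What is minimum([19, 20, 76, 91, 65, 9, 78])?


minimum([19, 20, 76, 91, 65, 9, 78]): compare 19 with minimum([20, 76, 91, 65, 9, 78])
minimum([20, 76, 91, 65, 9, 78]): compare 20 with minimum([76, 91, 65, 9, 78])
minimum([76, 91, 65, 9, 78]): compare 76 with minimum([91, 65, 9, 78])
minimum([91, 65, 9, 78]): compare 91 with minimum([65, 9, 78])
minimum([65, 9, 78]): compare 65 with minimum([9, 78])
minimum([9, 78]): compare 9 with minimum([78])
minimum([78]) = 78  (base case)
Compare 9 with 78 -> 9
Compare 65 with 9 -> 9
Compare 91 with 9 -> 9
Compare 76 with 9 -> 9
Compare 20 with 9 -> 9
Compare 19 with 9 -> 9

9


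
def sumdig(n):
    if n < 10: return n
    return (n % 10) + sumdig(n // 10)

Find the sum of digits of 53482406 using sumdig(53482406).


sumdig(53482406) = 6 + sumdig(5348240)
sumdig(5348240) = 0 + sumdig(534824)
sumdig(534824) = 4 + sumdig(53482)
sumdig(53482) = 2 + sumdig(5348)
sumdig(5348) = 8 + sumdig(534)
sumdig(534) = 4 + sumdig(53)
sumdig(53) = 3 + sumdig(5)
sumdig(5) = 5  (base case)
Total: 6 + 0 + 4 + 2 + 8 + 4 + 3 + 5 = 32

32


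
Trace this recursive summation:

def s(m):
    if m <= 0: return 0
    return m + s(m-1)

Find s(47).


s(47)
= 47 + 46 + 45 + 44 + 43 + 42 + 41 + 40 + 39 + 38 + 37 + 36 + 35 + 34 + 33 + 32 + 31 + 30 + 29 + 28 + 27 + 26 + 25 + 24 + 23 + 22 + 21 + 20 + 19 + 18 + 17 + 16 + 15 + 14 + 13 + 12 + 11 + 10 + 9 + 8 + 7 + 6 + 5 + 4 + 3 + 2 + 1 + s(0)
= 47 + 46 + 45 + 44 + 43 + 42 + 41 + 40 + 39 + 38 + 37 + 36 + 35 + 34 + 33 + 32 + 31 + 30 + 29 + 28 + 27 + 26 + 25 + 24 + 23 + 22 + 21 + 20 + 19 + 18 + 17 + 16 + 15 + 14 + 13 + 12 + 11 + 10 + 9 + 8 + 7 + 6 + 5 + 4 + 3 + 2 + 1 + 0
= 1128

1128


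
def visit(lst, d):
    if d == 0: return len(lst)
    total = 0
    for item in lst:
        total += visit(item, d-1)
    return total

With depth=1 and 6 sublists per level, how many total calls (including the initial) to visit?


At depth 0 (root): 1 call
At depth 1: each of 1 parents calls visit on 6 children = 6 calls
Total: 1 + 6 = 7

7


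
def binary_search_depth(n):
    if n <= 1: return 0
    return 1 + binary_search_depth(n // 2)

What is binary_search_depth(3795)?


3795 / 2 = 1897
1897 / 2 = 948
948 / 2 = 474
474 / 2 = 237
237 / 2 = 118
118 / 2 = 59
59 / 2 = 29
29 / 2 = 14
14 / 2 = 7
7 / 2 = 3
3 / 2 = 1
Reached 1 after 11 halvings

11


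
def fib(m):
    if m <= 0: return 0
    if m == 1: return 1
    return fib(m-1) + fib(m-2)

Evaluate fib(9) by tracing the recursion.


Computing fib(9) bottom-up:
fib(0) = 0
fib(1) = 1
fib(2) = fib(1) + fib(0) = 1 + 0 = 1
fib(3) = fib(2) + fib(1) = 1 + 1 = 2
fib(4) = fib(3) + fib(2) = 2 + 1 = 3
fib(5) = fib(4) + fib(3) = 3 + 2 = 5
fib(6) = fib(5) + fib(4) = 5 + 3 = 8
fib(7) = fib(6) + fib(5) = 8 + 5 = 13
fib(8) = fib(7) + fib(6) = 13 + 8 = 21
fib(9) = fib(8) + fib(7) = 21 + 13 = 34

34


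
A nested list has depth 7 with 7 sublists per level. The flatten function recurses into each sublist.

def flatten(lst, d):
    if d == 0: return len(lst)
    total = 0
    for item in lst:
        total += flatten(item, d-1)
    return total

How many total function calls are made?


At depth 0 (root): 1 call
At depth 1: each of 1 parents calls flatten on 7 children = 7 calls
At depth 2: each of 7 parents calls flatten on 7 children = 49 calls
At depth 3: each of 49 parents calls flatten on 7 children = 343 calls
At depth 4: each of 343 parents calls flatten on 7 children = 2401 calls
At depth 5: each of 2401 parents calls flatten on 7 children = 16807 calls
At depth 6: each of 16807 parents calls flatten on 7 children = 117649 calls
At depth 7: each of 117649 parents calls flatten on 7 children = 823543 calls
Total: 1 + 7 + 49 + 343 + 2401 + 16807 + 117649 + 823543 = 960800

960800


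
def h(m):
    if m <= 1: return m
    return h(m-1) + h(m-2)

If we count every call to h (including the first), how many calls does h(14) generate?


Let C(n) = total calls for h(n)
C(0) = 1, C(1) = 1
C(2) = 1 + C(1) + C(0) = 1 + 1 + 1 = 3
C(3) = 1 + C(2) + C(1) = 1 + 3 + 1 = 5
C(4) = 1 + C(3) + C(2) = 1 + 5 + 3 = 9
C(5) = 1 + C(4) + C(3) = 1 + 9 + 5 = 15
C(6) = 1 + C(5) + C(4) = 1 + 15 + 9 = 25
C(7) = 1 + C(6) + C(5) = 1 + 25 + 15 = 41
C(8) = 1 + C(7) + C(6) = 1 + 41 + 25 = 67
C(9) = 1 + C(8) + C(7) = 1 + 67 + 41 = 109
C(10) = 1 + C(9) + C(8) = 1 + 109 + 67 = 177
C(11) = 1 + C(10) + C(9) = 1 + 177 + 109 = 287
C(12) = 1 + C(11) + C(10) = 1 + 287 + 177 = 465
C(13) = 1 + C(12) + C(11) = 1 + 465 + 287 = 753
C(14) = 1 + C(13) + C(12) = 1 + 753 + 465 = 1219

1219


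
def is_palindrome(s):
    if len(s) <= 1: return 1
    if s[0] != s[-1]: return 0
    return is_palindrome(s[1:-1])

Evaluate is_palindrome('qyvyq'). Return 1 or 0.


is_palindrome('qyvyq'): s[0]='q' == s[-1]='q' -> check is_palindrome('yvy')
is_palindrome('yvy'): s[0]='y' == s[-1]='y' -> check is_palindrome('v')
is_palindrome('v'): len <= 1 -> return 1  (base case)
Result: 1 (palindrome)

1


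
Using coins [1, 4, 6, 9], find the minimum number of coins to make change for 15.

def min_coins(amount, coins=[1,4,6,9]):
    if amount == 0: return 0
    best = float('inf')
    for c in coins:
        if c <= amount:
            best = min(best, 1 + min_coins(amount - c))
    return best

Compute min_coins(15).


Building up with DP:
min_coins(0) = 0
min_coins(1) = min(1+min_coins(0)=1+0=1) = 1
min_coins(2) = min(1+min_coins(1)=1+1=2) = 2
min_coins(3) = min(1+min_coins(2)=1+2=3) = 3
min_coins(4) = min(1+min_coins(3)=1+3=4, 1+min_coins(0)=1+0=1) = 1
min_coins(5) = min(1+min_coins(4)=1+1=2, 1+min_coins(1)=1+1=2) = 2
min_coins(6) = min(1+min_coins(5)=1+2=3, 1+min_coins(2)=1+2=3, 1+min_coins(0)=1+0=1) = 1
min_coins(7) = min(1+min_coins(6)=1+1=2, 1+min_coins(3)=1+3=4, 1+min_coins(1)=1+1=2) = 2
min_coins(8) = min(1+min_coins(7)=1+2=3, 1+min_coins(4)=1+1=2, 1+min_coins(2)=1+2=3) = 2
min_coins(9) = min(1+min_coins(8)=1+2=3, 1+min_coins(5)=1+2=3, 1+min_coins(3)=1+3=4, 1+min_coins(0)=1+0=1) = 1
min_coins(10) = min(1+min_coins(9)=1+1=2, 1+min_coins(6)=1+1=2, 1+min_coins(4)=1+1=2, 1+min_coins(1)=1+1=2) = 2
min_coins(11) = min(1+min_coins(10)=1+2=3, 1+min_coins(7)=1+2=3, 1+min_coins(5)=1+2=3, 1+min_coins(2)=1+2=3) = 3
min_coins(12) = min(1+min_coins(11)=1+3=4, 1+min_coins(8)=1+2=3, 1+min_coins(6)=1+1=2, 1+min_coins(3)=1+3=4) = 2
min_coins(13) = min(1+min_coins(12)=1+2=3, 1+min_coins(9)=1+1=2, 1+min_coins(7)=1+2=3, 1+min_coins(4)=1+1=2) = 2
min_coins(14) = min(1+min_coins(13)=1+2=3, 1+min_coins(10)=1+2=3, 1+min_coins(8)=1+2=3, 1+min_coins(5)=1+2=3) = 3
min_coins(15) = min(1+min_coins(14)=1+3=4, 1+min_coins(11)=1+3=4, 1+min_coins(9)=1+1=2, 1+min_coins(6)=1+1=2) = 2

2


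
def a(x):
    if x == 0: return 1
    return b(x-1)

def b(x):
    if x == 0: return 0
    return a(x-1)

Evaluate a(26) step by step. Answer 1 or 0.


a(26) = b(25)
b(25) = a(24)
a(24) = b(23)
b(23) = a(22)
a(22) = b(21)
b(21) = a(20)
a(20) = b(19)
b(19) = a(18)
a(18) = b(17)
b(17) = a(16)
a(16) = b(15)
b(15) = a(14)
a(14) = b(13)
b(13) = a(12)
a(12) = b(11)
b(11) = a(10)
a(10) = b(9)
b(9) = a(8)
a(8) = b(7)
b(7) = a(6)
a(6) = b(5)
b(5) = a(4)
a(4) = b(3)
b(3) = a(2)
a(2) = b(1)
b(1) = a(0)
a(0) = 1  (base case)
Result: 1

1


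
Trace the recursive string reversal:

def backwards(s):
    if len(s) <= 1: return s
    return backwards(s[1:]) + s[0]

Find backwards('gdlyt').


backwards('gdlyt') = backwards('dlyt') + 'g'
backwards('dlyt') = backwards('lyt') + 'd'
backwards('lyt') = backwards('yt') + 'l'
backwards('yt') = backwards('t') + 'y'
backwards('t') = 't'  (base case)
Concatenating: 't' + 'y' + 'l' + 'd' + 'g' = 'tyldg'

tyldg


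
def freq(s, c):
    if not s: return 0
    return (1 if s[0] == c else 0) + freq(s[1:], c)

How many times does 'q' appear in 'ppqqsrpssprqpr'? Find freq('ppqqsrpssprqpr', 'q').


s[0]='p' != 'q' -> 0
s[0]='p' != 'q' -> 0
s[0]='q' == 'q' -> 1
s[0]='q' == 'q' -> 1
s[0]='s' != 'q' -> 0
s[0]='r' != 'q' -> 0
s[0]='p' != 'q' -> 0
s[0]='s' != 'q' -> 0
s[0]='s' != 'q' -> 0
s[0]='p' != 'q' -> 0
s[0]='r' != 'q' -> 0
s[0]='q' == 'q' -> 1
s[0]='p' != 'q' -> 0
s[0]='r' != 'q' -> 0
Sum: 0 + 0 + 1 + 1 + 0 + 0 + 0 + 0 + 0 + 0 + 0 + 1 + 0 + 0 = 3

3


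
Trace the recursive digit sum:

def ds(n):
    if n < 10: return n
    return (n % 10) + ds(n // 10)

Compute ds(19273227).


ds(19273227) = 7 + ds(1927322)
ds(1927322) = 2 + ds(192732)
ds(192732) = 2 + ds(19273)
ds(19273) = 3 + ds(1927)
ds(1927) = 7 + ds(192)
ds(192) = 2 + ds(19)
ds(19) = 9 + ds(1)
ds(1) = 1  (base case)
Total: 7 + 2 + 2 + 3 + 7 + 2 + 9 + 1 = 33

33


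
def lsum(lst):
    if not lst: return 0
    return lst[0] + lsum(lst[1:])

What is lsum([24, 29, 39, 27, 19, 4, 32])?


lsum([24, 29, 39, 27, 19, 4, 32]) = 24 + lsum([29, 39, 27, 19, 4, 32])
lsum([29, 39, 27, 19, 4, 32]) = 29 + lsum([39, 27, 19, 4, 32])
lsum([39, 27, 19, 4, 32]) = 39 + lsum([27, 19, 4, 32])
lsum([27, 19, 4, 32]) = 27 + lsum([19, 4, 32])
lsum([19, 4, 32]) = 19 + lsum([4, 32])
lsum([4, 32]) = 4 + lsum([32])
lsum([32]) = 32 + lsum([])
lsum([]) = 0  (base case)
Total: 24 + 29 + 39 + 27 + 19 + 4 + 32 + 0 = 174

174


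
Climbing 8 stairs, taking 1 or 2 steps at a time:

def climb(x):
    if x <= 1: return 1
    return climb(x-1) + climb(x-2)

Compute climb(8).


Building up from base cases:
climb(0) = 1
climb(1) = 1
climb(2) = climb(1) + climb(0) = 1 + 1 = 2
climb(3) = climb(2) + climb(1) = 2 + 1 = 3
climb(4) = climb(3) + climb(2) = 3 + 2 = 5
climb(5) = climb(4) + climb(3) = 5 + 3 = 8
climb(6) = climb(5) + climb(4) = 8 + 5 = 13
climb(7) = climb(6) + climb(5) = 13 + 8 = 21
climb(8) = climb(7) + climb(6) = 21 + 13 = 34

34


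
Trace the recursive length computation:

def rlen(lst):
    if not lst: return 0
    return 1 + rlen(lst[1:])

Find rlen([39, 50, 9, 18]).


rlen([39, 50, 9, 18]) = 1 + rlen([50, 9, 18])
rlen([50, 9, 18]) = 1 + rlen([9, 18])
rlen([9, 18]) = 1 + rlen([18])
rlen([18]) = 1 + rlen([])
rlen([]) = 0  (base case)
Unwinding: 1 + 1 + 1 + 1 + 0 = 4

4


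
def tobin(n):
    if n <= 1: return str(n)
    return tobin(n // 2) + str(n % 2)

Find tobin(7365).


tobin(7365) = tobin(3682) + '1'
tobin(3682) = tobin(1841) + '0'
tobin(1841) = tobin(920) + '1'
tobin(920) = tobin(460) + '0'
tobin(460) = tobin(230) + '0'
tobin(230) = tobin(115) + '0'
tobin(115) = tobin(57) + '1'
tobin(57) = tobin(28) + '1'
tobin(28) = tobin(14) + '0'
tobin(14) = tobin(7) + '0'
tobin(7) = tobin(3) + '1'
tobin(3) = tobin(1) + '1'
tobin(1) = '1'  (base case)
Concatenating: '1' + '1' + '1' + '0' + '0' + '1' + '1' + '0' + '0' + '0' + '1' + '0' + '1' = '1110011000101'

1110011000101


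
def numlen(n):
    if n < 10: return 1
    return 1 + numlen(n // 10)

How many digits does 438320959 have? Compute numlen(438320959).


numlen(438320959) = 1 + numlen(43832095)
numlen(43832095) = 1 + numlen(4383209)
numlen(4383209) = 1 + numlen(438320)
numlen(438320) = 1 + numlen(43832)
numlen(43832) = 1 + numlen(4383)
numlen(4383) = 1 + numlen(438)
numlen(438) = 1 + numlen(43)
numlen(43) = 1 + numlen(4)
numlen(4) = 1  (base case: 4 < 10)
Unwinding: 1 + 1 + 1 + 1 + 1 + 1 + 1 + 1 + 1 = 9

9


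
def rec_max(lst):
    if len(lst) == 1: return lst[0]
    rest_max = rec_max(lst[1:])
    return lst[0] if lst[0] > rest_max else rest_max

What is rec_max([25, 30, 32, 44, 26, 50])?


rec_max([25, 30, 32, 44, 26, 50]): compare 25 with rec_max([30, 32, 44, 26, 50])
rec_max([30, 32, 44, 26, 50]): compare 30 with rec_max([32, 44, 26, 50])
rec_max([32, 44, 26, 50]): compare 32 with rec_max([44, 26, 50])
rec_max([44, 26, 50]): compare 44 with rec_max([26, 50])
rec_max([26, 50]): compare 26 with rec_max([50])
rec_max([50]) = 50  (base case)
Compare 26 with 50 -> 50
Compare 44 with 50 -> 50
Compare 32 with 50 -> 50
Compare 30 with 50 -> 50
Compare 25 with 50 -> 50

50
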